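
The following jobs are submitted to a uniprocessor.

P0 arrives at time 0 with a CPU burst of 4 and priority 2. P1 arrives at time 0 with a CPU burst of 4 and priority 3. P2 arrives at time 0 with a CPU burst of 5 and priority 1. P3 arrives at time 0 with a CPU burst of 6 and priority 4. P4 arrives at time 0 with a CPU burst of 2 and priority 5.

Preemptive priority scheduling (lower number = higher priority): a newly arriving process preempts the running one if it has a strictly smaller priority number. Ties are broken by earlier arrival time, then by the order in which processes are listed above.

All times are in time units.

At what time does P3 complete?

19

Timeline: | P2 0-5 | P0 5-9 | P1 9-13 | P3 13-19 | P4 19-21 |
Completion: P0=9  P1=13  P2=5  P3=19  P4=21
Turnaround (C−A): P0=9  P1=13  P2=5  P3=19  P4=21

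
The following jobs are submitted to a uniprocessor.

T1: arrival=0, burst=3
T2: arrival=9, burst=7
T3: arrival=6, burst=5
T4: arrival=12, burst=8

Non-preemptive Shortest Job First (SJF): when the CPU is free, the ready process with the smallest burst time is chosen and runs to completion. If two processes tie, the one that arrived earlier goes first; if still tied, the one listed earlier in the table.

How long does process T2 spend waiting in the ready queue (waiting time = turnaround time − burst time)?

2

Gantt: | T1 0-3 | idle 3-6 | T3 6-11 | T2 11-18 | T4 18-26 |
Completion: T1=3  T2=18  T3=11  T4=26
Turnaround (C−A): T1=3  T2=9  T3=5  T4=14
Waiting(T2) = turnaround − burst = 9 − 7 = 2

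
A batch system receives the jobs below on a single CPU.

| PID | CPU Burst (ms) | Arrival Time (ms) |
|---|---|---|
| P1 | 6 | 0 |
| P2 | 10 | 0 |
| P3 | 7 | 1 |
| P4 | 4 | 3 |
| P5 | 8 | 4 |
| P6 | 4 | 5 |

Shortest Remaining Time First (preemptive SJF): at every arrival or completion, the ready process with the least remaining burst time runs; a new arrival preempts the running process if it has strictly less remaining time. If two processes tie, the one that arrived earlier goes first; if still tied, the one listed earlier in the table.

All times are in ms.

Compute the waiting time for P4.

3

Timeline: | P1 0-6 | P4 6-10 | P6 10-14 | P3 14-21 | P5 21-29 | P2 29-39 |
Completion: P1=6  P2=39  P3=21  P4=10  P5=29  P6=14
Turnaround (C−A): P1=6  P2=39  P3=20  P4=7  P5=25  P6=9
Waiting(P4) = turnaround − burst = 7 − 4 = 3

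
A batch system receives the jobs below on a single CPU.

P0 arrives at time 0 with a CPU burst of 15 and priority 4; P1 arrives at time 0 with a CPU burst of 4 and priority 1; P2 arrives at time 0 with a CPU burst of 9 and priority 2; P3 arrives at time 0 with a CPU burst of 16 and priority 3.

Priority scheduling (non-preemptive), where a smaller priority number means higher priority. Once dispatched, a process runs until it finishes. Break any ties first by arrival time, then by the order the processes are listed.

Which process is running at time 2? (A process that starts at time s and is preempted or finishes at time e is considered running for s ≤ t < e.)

Gantt: | P1 0-4 | P2 4-13 | P3 13-29 | P0 29-44 |
Completion: P0=44  P1=4  P2=13  P3=29
Turnaround (C−A): P0=44  P1=4  P2=13  P3=29

P1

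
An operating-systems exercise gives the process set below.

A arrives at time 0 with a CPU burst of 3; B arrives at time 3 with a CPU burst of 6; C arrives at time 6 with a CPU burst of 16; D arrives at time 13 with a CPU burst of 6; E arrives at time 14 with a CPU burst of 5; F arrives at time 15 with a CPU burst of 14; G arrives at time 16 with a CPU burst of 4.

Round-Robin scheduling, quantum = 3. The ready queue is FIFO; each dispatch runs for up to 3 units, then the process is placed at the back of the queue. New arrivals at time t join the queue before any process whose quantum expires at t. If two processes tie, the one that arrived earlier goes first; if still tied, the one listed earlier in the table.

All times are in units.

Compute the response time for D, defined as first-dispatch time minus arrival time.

2

Gantt: | A 0-3 | B 3-6 | C 6-9 | B 9-12 | C 12-15 | D 15-18 | E 18-21 | F 21-24 | C 24-27 | G 27-30 | D 30-33 | E 33-35 | F 35-38 | C 38-41 | G 41-42 | F 42-45 | C 45-48 | F 48-51 | C 51-52 | F 52-54 |
Completion: A=3  B=12  C=52  D=33  E=35  F=54  G=42
Response(D) = first start − arrival = 15 − 13 = 2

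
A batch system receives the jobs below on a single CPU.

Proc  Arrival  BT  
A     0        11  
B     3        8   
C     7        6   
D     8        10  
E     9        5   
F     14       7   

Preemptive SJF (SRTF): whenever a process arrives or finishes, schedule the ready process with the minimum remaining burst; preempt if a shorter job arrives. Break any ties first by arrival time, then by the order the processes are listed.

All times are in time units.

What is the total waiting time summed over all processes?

Gantt: | A 0-11 | E 11-16 | C 16-22 | F 22-29 | B 29-37 | D 37-47 |
Completion: A=11  B=37  C=22  D=47  E=16  F=29
Turnaround (C−A): A=11  B=34  C=15  D=39  E=7  F=15
Waiting = turnaround − burst: A=0, B=26, C=9, D=29, E=2, F=8
Total waiting = 0 + 26 + 9 + 29 + 2 + 8 = 74

74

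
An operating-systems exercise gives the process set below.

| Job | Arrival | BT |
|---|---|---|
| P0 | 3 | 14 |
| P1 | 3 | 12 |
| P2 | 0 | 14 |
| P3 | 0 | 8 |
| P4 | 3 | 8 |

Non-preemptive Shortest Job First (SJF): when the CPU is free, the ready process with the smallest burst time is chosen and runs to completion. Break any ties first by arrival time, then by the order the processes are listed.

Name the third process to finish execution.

P1

Gantt: | P3 0-8 | P4 8-16 | P1 16-28 | P2 28-42 | P0 42-56 |
Completion: P0=56  P1=28  P2=42  P3=8  P4=16
Finish order: P3 → P4 → P1 → P2 → P0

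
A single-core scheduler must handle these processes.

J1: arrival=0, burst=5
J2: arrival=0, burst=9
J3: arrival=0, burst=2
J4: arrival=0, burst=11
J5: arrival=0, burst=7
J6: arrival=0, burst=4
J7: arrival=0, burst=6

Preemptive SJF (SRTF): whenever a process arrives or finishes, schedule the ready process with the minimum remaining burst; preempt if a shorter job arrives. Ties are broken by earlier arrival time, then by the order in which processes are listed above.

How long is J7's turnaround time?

17

Gantt: | J3 0-2 | J6 2-6 | J1 6-11 | J7 11-17 | J5 17-24 | J2 24-33 | J4 33-44 |
Completion: J1=11  J2=33  J3=2  J4=44  J5=24  J6=6  J7=17
Turnaround(J7) = completion − arrival = 17 − 0 = 17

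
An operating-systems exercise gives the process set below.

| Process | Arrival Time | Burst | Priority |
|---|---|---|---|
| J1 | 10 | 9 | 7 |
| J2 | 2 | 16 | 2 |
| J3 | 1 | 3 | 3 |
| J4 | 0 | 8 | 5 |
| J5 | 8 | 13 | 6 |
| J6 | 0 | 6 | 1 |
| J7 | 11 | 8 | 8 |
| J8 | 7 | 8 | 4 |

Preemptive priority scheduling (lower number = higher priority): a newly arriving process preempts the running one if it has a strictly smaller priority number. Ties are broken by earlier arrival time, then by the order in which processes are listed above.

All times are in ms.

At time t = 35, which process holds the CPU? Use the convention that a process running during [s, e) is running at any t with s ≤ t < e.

J4

Timeline: | J6 0-6 | J2 6-22 | J3 22-25 | J8 25-33 | J4 33-41 | J5 41-54 | J1 54-63 | J7 63-71 |
Completion: J1=63  J2=22  J3=25  J4=41  J5=54  J6=6  J7=71  J8=33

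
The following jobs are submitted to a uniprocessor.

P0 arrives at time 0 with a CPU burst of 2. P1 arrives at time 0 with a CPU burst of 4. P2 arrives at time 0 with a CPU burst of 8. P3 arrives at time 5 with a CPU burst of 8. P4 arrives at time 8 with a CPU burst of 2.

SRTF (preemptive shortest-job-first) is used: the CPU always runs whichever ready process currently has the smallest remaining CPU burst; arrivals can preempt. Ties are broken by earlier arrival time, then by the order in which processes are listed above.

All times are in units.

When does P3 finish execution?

24

Gantt: | P0 0-2 | P1 2-6 | P2 6-8 | P4 8-10 | P2 10-16 | P3 16-24 |
Completion: P0=2  P1=6  P2=16  P3=24  P4=10
Turnaround (C−A): P0=2  P1=6  P2=16  P3=19  P4=2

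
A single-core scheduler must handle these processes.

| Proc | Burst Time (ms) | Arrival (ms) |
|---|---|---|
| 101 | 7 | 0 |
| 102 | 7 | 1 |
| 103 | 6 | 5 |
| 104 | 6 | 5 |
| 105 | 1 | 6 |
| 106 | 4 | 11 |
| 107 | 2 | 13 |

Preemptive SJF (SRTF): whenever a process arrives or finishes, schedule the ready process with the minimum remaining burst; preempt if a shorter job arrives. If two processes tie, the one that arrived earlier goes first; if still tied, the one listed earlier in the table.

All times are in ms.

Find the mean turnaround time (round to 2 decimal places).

Gantt: | 101 0-7 | 105 7-8 | 103 8-14 | 107 14-16 | 106 16-20 | 104 20-26 | 102 26-33 |
Completion: 101=7  102=33  103=14  104=26  105=8  106=20  107=16
Turnaround (C−A): 101=7  102=32  103=9  104=21  105=2  106=9  107=3
Turnaround times: 101=7, 102=32, 103=9, 104=21, 105=2, 106=9, 107=3
Average turnaround = (7+32+9+21+2+9+3) / 7 = 83/7 = 11.86

11.86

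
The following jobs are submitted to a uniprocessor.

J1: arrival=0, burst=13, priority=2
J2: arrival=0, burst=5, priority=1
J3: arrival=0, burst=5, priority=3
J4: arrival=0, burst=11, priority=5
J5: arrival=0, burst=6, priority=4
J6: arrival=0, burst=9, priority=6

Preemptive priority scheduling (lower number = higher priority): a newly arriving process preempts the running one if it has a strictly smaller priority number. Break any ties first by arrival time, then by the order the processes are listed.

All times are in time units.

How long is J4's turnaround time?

Gantt: | J2 0-5 | J1 5-18 | J3 18-23 | J5 23-29 | J4 29-40 | J6 40-49 |
Completion: J1=18  J2=5  J3=23  J4=40  J5=29  J6=49
Turnaround (C−A): J1=18  J2=5  J3=23  J4=40  J5=29  J6=49
Turnaround(J4) = completion − arrival = 40 − 0 = 40

40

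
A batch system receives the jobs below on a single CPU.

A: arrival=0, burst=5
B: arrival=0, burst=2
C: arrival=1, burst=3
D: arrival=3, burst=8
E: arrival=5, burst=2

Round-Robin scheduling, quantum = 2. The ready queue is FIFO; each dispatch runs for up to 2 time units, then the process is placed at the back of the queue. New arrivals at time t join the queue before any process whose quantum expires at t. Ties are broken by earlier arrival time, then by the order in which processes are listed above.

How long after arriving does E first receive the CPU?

Timeline: | A 0-2 | B 2-4 | C 4-6 | A 6-8 | D 8-10 | E 10-12 | C 12-13 | A 13-14 | D 14-20 |
Completion: A=14  B=4  C=13  D=20  E=12
Turnaround (C−A): A=14  B=4  C=12  D=17  E=7
Response(E) = first start − arrival = 10 − 5 = 5

5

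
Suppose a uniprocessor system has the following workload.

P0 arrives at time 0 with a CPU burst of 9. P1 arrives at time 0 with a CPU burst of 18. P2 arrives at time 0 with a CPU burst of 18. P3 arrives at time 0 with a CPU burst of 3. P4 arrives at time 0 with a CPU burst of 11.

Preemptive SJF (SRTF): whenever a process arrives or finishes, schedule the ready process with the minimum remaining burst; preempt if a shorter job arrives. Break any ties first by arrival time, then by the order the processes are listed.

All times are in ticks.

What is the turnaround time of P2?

59

Timeline: | P3 0-3 | P0 3-12 | P4 12-23 | P1 23-41 | P2 41-59 |
Completion: P0=12  P1=41  P2=59  P3=3  P4=23
Turnaround (C−A): P0=12  P1=41  P2=59  P3=3  P4=23
Turnaround(P2) = completion − arrival = 59 − 0 = 59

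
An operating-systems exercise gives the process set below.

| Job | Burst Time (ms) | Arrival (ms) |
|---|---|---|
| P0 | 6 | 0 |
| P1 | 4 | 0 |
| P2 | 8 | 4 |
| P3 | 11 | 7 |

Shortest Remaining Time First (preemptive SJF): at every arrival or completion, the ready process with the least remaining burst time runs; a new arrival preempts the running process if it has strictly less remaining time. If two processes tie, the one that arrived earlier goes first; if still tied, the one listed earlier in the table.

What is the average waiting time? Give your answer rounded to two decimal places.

Schedule: | P1 0-4 | P0 4-10 | P2 10-18 | P3 18-29 |
Completion: P0=10  P1=4  P2=18  P3=29
Turnaround (C−A): P0=10  P1=4  P2=14  P3=22
Waiting times: P0=4, P1=0, P2=6, P3=11
Average waiting = (4+0+6+11) / 4 = 21/4 = 5.25

5.25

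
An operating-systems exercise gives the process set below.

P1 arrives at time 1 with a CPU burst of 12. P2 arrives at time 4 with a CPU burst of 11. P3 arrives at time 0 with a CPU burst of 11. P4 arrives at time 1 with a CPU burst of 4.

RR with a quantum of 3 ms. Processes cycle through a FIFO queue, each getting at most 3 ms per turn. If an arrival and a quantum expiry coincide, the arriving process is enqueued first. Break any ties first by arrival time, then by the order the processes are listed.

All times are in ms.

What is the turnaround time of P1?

35

Gantt: | P3 0-3 | P1 3-6 | P4 6-9 | P3 9-12 | P2 12-15 | P1 15-18 | P4 18-19 | P3 19-22 | P2 22-25 | P1 25-28 | P3 28-30 | P2 30-33 | P1 33-36 | P2 36-38 |
Completion: P1=36  P2=38  P3=30  P4=19
Turnaround (C−A): P1=35  P2=34  P3=30  P4=18
Turnaround(P1) = completion − arrival = 36 − 1 = 35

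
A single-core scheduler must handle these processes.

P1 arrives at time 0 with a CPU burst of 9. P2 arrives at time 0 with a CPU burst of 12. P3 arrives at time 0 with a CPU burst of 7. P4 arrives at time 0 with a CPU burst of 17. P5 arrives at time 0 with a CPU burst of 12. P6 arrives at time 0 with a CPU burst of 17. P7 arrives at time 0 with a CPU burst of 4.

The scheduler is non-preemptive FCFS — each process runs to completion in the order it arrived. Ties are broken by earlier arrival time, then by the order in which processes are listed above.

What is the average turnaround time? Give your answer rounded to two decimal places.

Schedule: | P1 0-9 | P2 9-21 | P3 21-28 | P4 28-45 | P5 45-57 | P6 57-74 | P7 74-78 |
Completion: P1=9  P2=21  P3=28  P4=45  P5=57  P6=74  P7=78
Turnaround (C−A): P1=9  P2=21  P3=28  P4=45  P5=57  P6=74  P7=78
Turnaround times: P1=9, P2=21, P3=28, P4=45, P5=57, P6=74, P7=78
Average turnaround = (9+21+28+45+57+74+78) / 7 = 312/7 = 44.57

44.57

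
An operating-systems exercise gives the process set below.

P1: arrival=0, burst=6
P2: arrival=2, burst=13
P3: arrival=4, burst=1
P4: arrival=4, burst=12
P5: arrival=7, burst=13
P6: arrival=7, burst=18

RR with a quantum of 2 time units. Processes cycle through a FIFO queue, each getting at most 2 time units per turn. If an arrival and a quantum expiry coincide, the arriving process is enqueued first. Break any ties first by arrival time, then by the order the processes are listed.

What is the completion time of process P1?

13

Schedule: | P1 0-2 | P2 2-4 | P1 4-6 | P3 6-7 | P4 7-9 | P2 9-11 | P1 11-13 | P5 13-15 | P6 15-17 | P4 17-19 | P2 19-21 | P5 21-23 | P6 23-25 | P4 25-27 | P2 27-29 | P5 29-31 | P6 31-33 | P4 33-35 | P2 35-37 | P5 37-39 | P6 39-41 | P4 41-43 | P2 43-45 | P5 45-47 | P6 47-49 | P4 49-51 | P2 51-52 | P5 52-54 | P6 54-56 | P5 56-57 | P6 57-63 |
Completion: P1=13  P2=52  P3=7  P4=51  P5=57  P6=63
Turnaround (C−A): P1=13  P2=50  P3=3  P4=47  P5=50  P6=56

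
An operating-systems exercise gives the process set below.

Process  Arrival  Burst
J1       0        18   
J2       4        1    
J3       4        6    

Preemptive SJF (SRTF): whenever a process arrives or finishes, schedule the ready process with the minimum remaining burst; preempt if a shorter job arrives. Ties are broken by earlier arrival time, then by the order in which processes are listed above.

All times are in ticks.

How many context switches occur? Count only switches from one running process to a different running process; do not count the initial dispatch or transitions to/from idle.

3

Gantt: | J1 0-4 | J2 4-5 | J3 5-11 | J1 11-25 |
Completion: J1=25  J2=5  J3=11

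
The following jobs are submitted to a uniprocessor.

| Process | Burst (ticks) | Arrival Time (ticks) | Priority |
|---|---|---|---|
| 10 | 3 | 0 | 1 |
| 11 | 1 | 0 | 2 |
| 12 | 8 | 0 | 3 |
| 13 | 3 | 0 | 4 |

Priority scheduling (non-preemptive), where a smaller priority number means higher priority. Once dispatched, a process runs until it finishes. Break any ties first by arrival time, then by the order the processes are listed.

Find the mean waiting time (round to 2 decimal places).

Schedule: | 10 0-3 | 11 3-4 | 12 4-12 | 13 12-15 |
Completion: 10=3  11=4  12=12  13=15
Waiting times: 10=0, 11=3, 12=4, 13=12
Average waiting = (0+3+4+12) / 4 = 19/4 = 4.75

4.75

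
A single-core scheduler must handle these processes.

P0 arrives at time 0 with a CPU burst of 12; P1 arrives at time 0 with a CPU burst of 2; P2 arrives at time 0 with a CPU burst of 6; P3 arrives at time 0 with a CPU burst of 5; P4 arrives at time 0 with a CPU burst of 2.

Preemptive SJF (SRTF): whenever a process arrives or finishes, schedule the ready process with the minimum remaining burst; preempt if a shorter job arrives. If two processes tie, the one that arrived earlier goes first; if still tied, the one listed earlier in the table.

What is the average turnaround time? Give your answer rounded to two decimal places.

11.40

Timeline: | P1 0-2 | P4 2-4 | P3 4-9 | P2 9-15 | P0 15-27 |
Completion: P0=27  P1=2  P2=15  P3=9  P4=4
Turnaround times: P0=27, P1=2, P2=15, P3=9, P4=4
Average turnaround = (27+2+15+9+4) / 5 = 57/5 = 11.40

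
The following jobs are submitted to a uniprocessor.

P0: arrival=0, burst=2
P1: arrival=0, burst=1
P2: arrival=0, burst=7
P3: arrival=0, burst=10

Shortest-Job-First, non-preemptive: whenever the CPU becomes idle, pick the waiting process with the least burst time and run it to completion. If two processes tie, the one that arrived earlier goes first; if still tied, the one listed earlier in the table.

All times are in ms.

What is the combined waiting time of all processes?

14

Schedule: | P1 0-1 | P0 1-3 | P2 3-10 | P3 10-20 |
Completion: P0=3  P1=1  P2=10  P3=20
Turnaround (C−A): P0=3  P1=1  P2=10  P3=20
Waiting = turnaround − burst: P0=1, P1=0, P2=3, P3=10
Total waiting = 1 + 0 + 3 + 10 = 14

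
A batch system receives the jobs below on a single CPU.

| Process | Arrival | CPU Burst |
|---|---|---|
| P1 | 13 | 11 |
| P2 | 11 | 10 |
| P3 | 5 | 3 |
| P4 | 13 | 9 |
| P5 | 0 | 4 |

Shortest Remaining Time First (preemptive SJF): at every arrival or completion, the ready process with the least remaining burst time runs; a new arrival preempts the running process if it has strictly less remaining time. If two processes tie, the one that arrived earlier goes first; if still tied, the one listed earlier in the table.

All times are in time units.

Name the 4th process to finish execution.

P4

Gantt: | P5 0-4 | idle 4-5 | P3 5-8 | idle 8-11 | P2 11-21 | P4 21-30 | P1 30-41 |
Completion: P1=41  P2=21  P3=8  P4=30  P5=4
Turnaround (C−A): P1=28  P2=10  P3=3  P4=17  P5=4
Finish order: P5 → P3 → P2 → P4 → P1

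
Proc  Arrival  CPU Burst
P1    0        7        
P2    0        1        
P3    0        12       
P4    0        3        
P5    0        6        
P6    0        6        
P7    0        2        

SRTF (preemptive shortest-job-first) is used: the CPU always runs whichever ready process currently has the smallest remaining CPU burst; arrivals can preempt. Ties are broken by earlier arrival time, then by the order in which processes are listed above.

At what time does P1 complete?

25

Timeline: | P2 0-1 | P7 1-3 | P4 3-6 | P5 6-12 | P6 12-18 | P1 18-25 | P3 25-37 |
Completion: P1=25  P2=1  P3=37  P4=6  P5=12  P6=18  P7=3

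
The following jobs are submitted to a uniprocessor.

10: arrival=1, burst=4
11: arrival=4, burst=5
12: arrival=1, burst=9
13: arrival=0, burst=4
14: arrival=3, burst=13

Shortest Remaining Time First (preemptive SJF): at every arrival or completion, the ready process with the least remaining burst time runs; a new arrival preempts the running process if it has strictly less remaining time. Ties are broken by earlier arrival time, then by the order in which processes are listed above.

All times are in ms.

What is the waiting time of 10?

Gantt: | 13 0-4 | 10 4-8 | 11 8-13 | 12 13-22 | 14 22-35 |
Completion: 10=8  11=13  12=22  13=4  14=35
Turnaround (C−A): 10=7  11=9  12=21  13=4  14=32
Waiting(10) = turnaround − burst = 7 − 4 = 3

3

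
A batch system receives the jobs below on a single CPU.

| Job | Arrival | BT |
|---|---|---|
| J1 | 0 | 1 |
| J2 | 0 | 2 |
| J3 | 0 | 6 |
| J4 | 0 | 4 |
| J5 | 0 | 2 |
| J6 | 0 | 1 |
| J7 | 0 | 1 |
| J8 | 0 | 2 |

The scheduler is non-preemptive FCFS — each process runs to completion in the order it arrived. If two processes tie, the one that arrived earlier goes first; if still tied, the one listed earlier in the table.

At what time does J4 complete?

Gantt: | J1 0-1 | J2 1-3 | J3 3-9 | J4 9-13 | J5 13-15 | J6 15-16 | J7 16-17 | J8 17-19 |
Completion: J1=1  J2=3  J3=9  J4=13  J5=15  J6=16  J7=17  J8=19
Turnaround (C−A): J1=1  J2=3  J3=9  J4=13  J5=15  J6=16  J7=17  J8=19

13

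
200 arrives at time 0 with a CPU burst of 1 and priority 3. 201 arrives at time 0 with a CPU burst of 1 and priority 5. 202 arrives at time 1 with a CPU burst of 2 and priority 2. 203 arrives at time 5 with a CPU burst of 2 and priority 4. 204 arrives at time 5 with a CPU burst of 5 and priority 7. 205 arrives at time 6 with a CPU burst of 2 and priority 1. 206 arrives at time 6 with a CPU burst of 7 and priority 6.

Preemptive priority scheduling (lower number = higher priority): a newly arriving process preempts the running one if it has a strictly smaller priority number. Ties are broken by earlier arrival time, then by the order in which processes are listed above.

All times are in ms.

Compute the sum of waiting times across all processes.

19

Gantt: | 200 0-1 | 202 1-3 | 201 3-4 | idle 4-5 | 203 5-6 | 205 6-8 | 203 8-9 | 206 9-16 | 204 16-21 |
Completion: 200=1  201=4  202=3  203=9  204=21  205=8  206=16
Waiting = turnaround − burst: 200=0, 201=3, 202=0, 203=2, 204=11, 205=0, 206=3
Total waiting = 0 + 3 + 0 + 2 + 11 + 0 + 3 = 19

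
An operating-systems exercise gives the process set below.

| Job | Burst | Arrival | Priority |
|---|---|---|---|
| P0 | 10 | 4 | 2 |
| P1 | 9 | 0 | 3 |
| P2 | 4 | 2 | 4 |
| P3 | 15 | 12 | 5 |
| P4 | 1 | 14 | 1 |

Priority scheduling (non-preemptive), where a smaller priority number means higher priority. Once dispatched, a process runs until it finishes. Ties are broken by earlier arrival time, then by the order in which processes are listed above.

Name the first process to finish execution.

P1

Timeline: | P1 0-9 | P0 9-19 | P4 19-20 | P2 20-24 | P3 24-39 |
Completion: P0=19  P1=9  P2=24  P3=39  P4=20
Turnaround (C−A): P0=15  P1=9  P2=22  P3=27  P4=6
Finish order: P1 → P0 → P4 → P2 → P3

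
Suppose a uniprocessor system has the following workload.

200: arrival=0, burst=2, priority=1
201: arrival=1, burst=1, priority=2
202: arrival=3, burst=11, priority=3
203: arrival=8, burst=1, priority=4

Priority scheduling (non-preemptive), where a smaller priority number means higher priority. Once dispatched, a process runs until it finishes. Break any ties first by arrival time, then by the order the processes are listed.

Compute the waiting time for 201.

Schedule: | 200 0-2 | 201 2-3 | 202 3-14 | 203 14-15 |
Completion: 200=2  201=3  202=14  203=15
Turnaround (C−A): 200=2  201=2  202=11  203=7
Waiting(201) = turnaround − burst = 2 − 1 = 1

1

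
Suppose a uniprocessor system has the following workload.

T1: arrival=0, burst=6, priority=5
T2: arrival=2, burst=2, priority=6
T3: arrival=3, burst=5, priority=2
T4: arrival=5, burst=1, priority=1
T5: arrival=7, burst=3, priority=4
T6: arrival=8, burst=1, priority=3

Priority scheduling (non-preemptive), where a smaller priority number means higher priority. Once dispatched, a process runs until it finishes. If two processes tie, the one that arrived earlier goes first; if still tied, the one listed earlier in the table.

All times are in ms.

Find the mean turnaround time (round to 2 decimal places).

Timeline: | T1 0-6 | T4 6-7 | T3 7-12 | T6 12-13 | T5 13-16 | T2 16-18 |
Completion: T1=6  T2=18  T3=12  T4=7  T5=16  T6=13
Turnaround times: T1=6, T2=16, T3=9, T4=2, T5=9, T6=5
Average turnaround = (6+16+9+2+9+5) / 6 = 47/6 = 7.83

7.83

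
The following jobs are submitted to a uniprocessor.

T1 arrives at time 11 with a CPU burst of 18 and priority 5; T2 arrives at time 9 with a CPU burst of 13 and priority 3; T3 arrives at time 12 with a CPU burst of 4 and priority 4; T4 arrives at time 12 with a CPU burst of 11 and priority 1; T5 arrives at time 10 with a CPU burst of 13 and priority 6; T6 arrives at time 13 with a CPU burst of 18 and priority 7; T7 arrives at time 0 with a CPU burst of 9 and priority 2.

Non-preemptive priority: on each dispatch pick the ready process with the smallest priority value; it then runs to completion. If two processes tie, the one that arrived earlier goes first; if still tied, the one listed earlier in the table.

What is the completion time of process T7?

Timeline: | T7 0-9 | T2 9-22 | T4 22-33 | T3 33-37 | T1 37-55 | T5 55-68 | T6 68-86 |
Completion: T1=55  T2=22  T3=37  T4=33  T5=68  T6=86  T7=9
Turnaround (C−A): T1=44  T2=13  T3=25  T4=21  T5=58  T6=73  T7=9

9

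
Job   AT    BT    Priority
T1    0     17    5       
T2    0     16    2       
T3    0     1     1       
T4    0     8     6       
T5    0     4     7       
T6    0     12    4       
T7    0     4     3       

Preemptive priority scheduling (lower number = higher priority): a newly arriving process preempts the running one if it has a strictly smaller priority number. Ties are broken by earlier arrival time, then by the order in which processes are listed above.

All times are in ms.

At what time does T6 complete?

33

Schedule: | T3 0-1 | T2 1-17 | T7 17-21 | T6 21-33 | T1 33-50 | T4 50-58 | T5 58-62 |
Completion: T1=50  T2=17  T3=1  T4=58  T5=62  T6=33  T7=21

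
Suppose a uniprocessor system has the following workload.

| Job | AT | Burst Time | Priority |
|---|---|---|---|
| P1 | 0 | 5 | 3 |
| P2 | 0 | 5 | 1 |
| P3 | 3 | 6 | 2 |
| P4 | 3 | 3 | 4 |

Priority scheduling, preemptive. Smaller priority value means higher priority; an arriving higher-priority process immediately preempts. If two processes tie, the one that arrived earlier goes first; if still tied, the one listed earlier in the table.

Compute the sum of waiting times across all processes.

26

Timeline: | P2 0-5 | P3 5-11 | P1 11-16 | P4 16-19 |
Completion: P1=16  P2=5  P3=11  P4=19
Waiting = turnaround − burst: P1=11, P2=0, P3=2, P4=13
Total waiting = 11 + 0 + 2 + 13 = 26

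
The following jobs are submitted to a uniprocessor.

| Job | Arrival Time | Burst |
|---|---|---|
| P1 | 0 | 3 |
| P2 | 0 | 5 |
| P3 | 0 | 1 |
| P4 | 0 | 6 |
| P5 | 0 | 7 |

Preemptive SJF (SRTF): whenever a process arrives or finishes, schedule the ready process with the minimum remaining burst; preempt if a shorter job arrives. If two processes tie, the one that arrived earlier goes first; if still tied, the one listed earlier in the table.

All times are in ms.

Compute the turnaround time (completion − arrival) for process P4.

15

Schedule: | P3 0-1 | P1 1-4 | P2 4-9 | P4 9-15 | P5 15-22 |
Completion: P1=4  P2=9  P3=1  P4=15  P5=22
Turnaround (C−A): P1=4  P2=9  P3=1  P4=15  P5=22
Turnaround(P4) = completion − arrival = 15 − 0 = 15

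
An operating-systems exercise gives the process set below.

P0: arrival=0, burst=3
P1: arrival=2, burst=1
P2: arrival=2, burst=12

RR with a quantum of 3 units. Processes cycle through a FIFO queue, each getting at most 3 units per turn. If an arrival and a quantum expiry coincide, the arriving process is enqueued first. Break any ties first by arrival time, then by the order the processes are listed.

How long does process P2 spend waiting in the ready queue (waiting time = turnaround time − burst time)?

2

Schedule: | P0 0-3 | P1 3-4 | P2 4-16 |
Completion: P0=3  P1=4  P2=16
Waiting(P2) = turnaround − burst = 14 − 12 = 2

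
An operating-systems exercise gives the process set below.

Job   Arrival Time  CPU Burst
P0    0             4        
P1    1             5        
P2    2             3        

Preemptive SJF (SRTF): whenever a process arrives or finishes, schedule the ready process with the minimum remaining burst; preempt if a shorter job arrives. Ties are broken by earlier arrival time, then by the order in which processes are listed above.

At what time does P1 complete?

12

Gantt: | P0 0-4 | P2 4-7 | P1 7-12 |
Completion: P0=4  P1=12  P2=7
Turnaround (C−A): P0=4  P1=11  P2=5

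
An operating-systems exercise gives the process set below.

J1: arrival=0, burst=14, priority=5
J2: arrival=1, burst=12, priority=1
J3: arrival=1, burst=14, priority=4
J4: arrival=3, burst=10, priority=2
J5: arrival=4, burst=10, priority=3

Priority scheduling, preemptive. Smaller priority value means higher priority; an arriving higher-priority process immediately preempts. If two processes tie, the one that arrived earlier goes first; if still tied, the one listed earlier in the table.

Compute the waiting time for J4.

10

Gantt: | J1 0-1 | J2 1-13 | J4 13-23 | J5 23-33 | J3 33-47 | J1 47-60 |
Completion: J1=60  J2=13  J3=47  J4=23  J5=33
Turnaround (C−A): J1=60  J2=12  J3=46  J4=20  J5=29
Waiting(J4) = turnaround − burst = 20 − 10 = 10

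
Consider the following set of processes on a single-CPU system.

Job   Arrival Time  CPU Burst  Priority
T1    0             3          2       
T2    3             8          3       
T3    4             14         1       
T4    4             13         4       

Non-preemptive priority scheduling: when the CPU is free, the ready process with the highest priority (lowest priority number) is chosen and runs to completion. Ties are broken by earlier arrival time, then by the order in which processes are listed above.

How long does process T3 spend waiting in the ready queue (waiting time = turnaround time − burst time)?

7

Schedule: | T1 0-3 | T2 3-11 | T3 11-25 | T4 25-38 |
Completion: T1=3  T2=11  T3=25  T4=38
Turnaround (C−A): T1=3  T2=8  T3=21  T4=34
Waiting(T3) = turnaround − burst = 21 − 14 = 7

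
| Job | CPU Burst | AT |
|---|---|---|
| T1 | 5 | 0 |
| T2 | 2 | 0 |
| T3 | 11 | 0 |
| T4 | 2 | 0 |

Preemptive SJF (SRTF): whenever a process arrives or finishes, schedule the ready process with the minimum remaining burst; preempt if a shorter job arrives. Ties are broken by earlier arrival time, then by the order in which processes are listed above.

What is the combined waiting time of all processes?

Gantt: | T2 0-2 | T4 2-4 | T1 4-9 | T3 9-20 |
Completion: T1=9  T2=2  T3=20  T4=4
Turnaround (C−A): T1=9  T2=2  T3=20  T4=4
Waiting = turnaround − burst: T1=4, T2=0, T3=9, T4=2
Total waiting = 4 + 0 + 9 + 2 = 15

15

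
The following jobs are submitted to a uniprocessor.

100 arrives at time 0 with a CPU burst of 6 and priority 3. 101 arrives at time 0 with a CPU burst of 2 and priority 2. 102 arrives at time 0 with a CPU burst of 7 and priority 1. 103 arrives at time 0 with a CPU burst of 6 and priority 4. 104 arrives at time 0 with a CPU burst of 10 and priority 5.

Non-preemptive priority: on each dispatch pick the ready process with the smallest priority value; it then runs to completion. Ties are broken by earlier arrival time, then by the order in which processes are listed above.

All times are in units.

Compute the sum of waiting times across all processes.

Schedule: | 102 0-7 | 101 7-9 | 100 9-15 | 103 15-21 | 104 21-31 |
Completion: 100=15  101=9  102=7  103=21  104=31
Waiting = turnaround − burst: 100=9, 101=7, 102=0, 103=15, 104=21
Total waiting = 9 + 7 + 0 + 15 + 21 = 52

52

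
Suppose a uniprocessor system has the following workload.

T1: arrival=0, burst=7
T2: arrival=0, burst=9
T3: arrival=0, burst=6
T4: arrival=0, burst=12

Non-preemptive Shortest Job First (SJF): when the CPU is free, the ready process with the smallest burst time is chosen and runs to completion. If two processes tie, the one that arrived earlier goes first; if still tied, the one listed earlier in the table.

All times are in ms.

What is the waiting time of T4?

Gantt: | T3 0-6 | T1 6-13 | T2 13-22 | T4 22-34 |
Completion: T1=13  T2=22  T3=6  T4=34
Turnaround (C−A): T1=13  T2=22  T3=6  T4=34
Waiting(T4) = turnaround − burst = 34 − 12 = 22

22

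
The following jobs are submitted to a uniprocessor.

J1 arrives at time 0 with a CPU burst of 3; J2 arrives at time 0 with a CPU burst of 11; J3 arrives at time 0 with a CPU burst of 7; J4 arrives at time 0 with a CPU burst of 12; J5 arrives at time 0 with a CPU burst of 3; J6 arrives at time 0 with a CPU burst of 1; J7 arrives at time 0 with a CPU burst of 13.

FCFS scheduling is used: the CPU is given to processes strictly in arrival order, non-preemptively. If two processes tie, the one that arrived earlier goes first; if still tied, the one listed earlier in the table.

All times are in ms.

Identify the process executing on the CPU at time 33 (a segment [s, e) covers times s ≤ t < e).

Schedule: | J1 0-3 | J2 3-14 | J3 14-21 | J4 21-33 | J5 33-36 | J6 36-37 | J7 37-50 |
Completion: J1=3  J2=14  J3=21  J4=33  J5=36  J6=37  J7=50

J5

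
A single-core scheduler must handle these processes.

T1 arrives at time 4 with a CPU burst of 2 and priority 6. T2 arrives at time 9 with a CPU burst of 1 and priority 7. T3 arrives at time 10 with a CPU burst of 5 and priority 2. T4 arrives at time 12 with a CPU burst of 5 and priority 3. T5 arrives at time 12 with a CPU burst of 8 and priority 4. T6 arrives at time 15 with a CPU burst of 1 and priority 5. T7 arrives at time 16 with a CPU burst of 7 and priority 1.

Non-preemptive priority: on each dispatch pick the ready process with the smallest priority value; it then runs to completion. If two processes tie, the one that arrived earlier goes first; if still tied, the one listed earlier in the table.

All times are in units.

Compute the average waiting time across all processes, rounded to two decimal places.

6.00

Schedule: | idle 0-4 | T1 4-6 | idle 6-9 | T2 9-10 | T3 10-15 | T4 15-20 | T7 20-27 | T5 27-35 | T6 35-36 |
Completion: T1=6  T2=10  T3=15  T4=20  T5=35  T6=36  T7=27
Turnaround (C−A): T1=2  T2=1  T3=5  T4=8  T5=23  T6=21  T7=11
Waiting times: T1=0, T2=0, T3=0, T4=3, T5=15, T6=20, T7=4
Average waiting = (0+0+0+3+15+20+4) / 7 = 42/7 = 6.00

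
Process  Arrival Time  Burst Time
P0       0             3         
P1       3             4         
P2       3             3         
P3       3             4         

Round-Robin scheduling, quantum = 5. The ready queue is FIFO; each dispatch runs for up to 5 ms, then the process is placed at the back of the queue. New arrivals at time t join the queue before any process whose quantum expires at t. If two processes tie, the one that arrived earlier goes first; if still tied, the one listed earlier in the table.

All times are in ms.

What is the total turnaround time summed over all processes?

Timeline: | P0 0-3 | P1 3-7 | P2 7-10 | P3 10-14 |
Completion: P0=3  P1=7  P2=10  P3=14
Turnaround (C−A): P0=3  P1=4  P2=7  P3=11
Turnaround = completion − arrival: P0=3, P1=4, P2=7, P3=11
Total turnaround = 3 + 4 + 7 + 11 = 25

25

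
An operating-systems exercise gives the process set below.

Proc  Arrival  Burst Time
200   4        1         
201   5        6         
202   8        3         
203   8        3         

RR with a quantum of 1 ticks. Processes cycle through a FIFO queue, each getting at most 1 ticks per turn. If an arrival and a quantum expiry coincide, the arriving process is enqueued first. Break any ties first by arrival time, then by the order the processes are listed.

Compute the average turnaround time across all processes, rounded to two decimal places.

Timeline: | idle 0-4 | 200 4-5 | 201 5-8 | 202 8-9 | 203 9-10 | 201 10-11 | 202 11-12 | 203 12-13 | 201 13-14 | 202 14-15 | 203 15-16 | 201 16-17 |
Completion: 200=5  201=17  202=15  203=16
Turnaround times: 200=1, 201=12, 202=7, 203=8
Average turnaround = (1+12+7+8) / 4 = 28/4 = 7.00

7.00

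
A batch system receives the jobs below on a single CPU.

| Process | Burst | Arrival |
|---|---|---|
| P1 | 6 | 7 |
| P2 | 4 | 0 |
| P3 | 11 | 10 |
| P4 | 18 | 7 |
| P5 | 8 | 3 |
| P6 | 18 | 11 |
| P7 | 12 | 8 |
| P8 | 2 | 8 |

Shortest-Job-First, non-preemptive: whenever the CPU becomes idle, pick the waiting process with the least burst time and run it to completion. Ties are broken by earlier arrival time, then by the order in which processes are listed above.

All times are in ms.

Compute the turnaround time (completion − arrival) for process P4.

54

Schedule: | P2 0-4 | P5 4-12 | P8 12-14 | P1 14-20 | P3 20-31 | P7 31-43 | P4 43-61 | P6 61-79 |
Completion: P1=20  P2=4  P3=31  P4=61  P5=12  P6=79  P7=43  P8=14
Turnaround(P4) = completion − arrival = 61 − 7 = 54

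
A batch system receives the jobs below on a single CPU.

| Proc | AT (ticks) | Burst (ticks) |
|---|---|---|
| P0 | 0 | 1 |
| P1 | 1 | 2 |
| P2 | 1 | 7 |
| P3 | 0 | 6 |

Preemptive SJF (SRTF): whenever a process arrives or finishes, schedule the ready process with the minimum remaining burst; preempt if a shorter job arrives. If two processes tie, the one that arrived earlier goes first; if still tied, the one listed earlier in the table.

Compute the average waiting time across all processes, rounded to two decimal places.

Timeline: | P0 0-1 | P1 1-3 | P3 3-9 | P2 9-16 |
Completion: P0=1  P1=3  P2=16  P3=9
Turnaround (C−A): P0=1  P1=2  P2=15  P3=9
Waiting times: P0=0, P1=0, P2=8, P3=3
Average waiting = (0+0+8+3) / 4 = 11/4 = 2.75

2.75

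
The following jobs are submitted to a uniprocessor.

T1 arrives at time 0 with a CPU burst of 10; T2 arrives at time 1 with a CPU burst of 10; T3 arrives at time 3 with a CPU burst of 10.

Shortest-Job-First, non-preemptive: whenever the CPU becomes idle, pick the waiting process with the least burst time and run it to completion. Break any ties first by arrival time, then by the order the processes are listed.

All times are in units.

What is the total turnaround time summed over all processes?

56

Schedule: | T1 0-10 | T2 10-20 | T3 20-30 |
Completion: T1=10  T2=20  T3=30
Turnaround = completion − arrival: T1=10, T2=19, T3=27
Total turnaround = 10 + 19 + 27 = 56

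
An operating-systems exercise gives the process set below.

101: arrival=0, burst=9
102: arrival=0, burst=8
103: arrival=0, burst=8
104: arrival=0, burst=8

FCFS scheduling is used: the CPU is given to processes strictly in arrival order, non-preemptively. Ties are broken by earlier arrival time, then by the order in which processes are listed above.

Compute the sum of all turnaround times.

Timeline: | 101 0-9 | 102 9-17 | 103 17-25 | 104 25-33 |
Completion: 101=9  102=17  103=25  104=33
Turnaround (C−A): 101=9  102=17  103=25  104=33
Turnaround = completion − arrival: 101=9, 102=17, 103=25, 104=33
Total turnaround = 9 + 17 + 25 + 33 = 84

84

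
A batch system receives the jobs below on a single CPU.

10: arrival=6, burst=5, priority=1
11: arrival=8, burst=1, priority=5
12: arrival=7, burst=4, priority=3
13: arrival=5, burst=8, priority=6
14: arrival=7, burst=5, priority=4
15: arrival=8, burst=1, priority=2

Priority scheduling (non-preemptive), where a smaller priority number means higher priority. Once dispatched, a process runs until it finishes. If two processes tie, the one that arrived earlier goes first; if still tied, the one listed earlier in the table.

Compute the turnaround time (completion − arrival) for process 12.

16

Gantt: | idle 0-5 | 13 5-13 | 10 13-18 | 15 18-19 | 12 19-23 | 14 23-28 | 11 28-29 |
Completion: 10=18  11=29  12=23  13=13  14=28  15=19
Turnaround (C−A): 10=12  11=21  12=16  13=8  14=21  15=11
Turnaround(12) = completion − arrival = 23 − 7 = 16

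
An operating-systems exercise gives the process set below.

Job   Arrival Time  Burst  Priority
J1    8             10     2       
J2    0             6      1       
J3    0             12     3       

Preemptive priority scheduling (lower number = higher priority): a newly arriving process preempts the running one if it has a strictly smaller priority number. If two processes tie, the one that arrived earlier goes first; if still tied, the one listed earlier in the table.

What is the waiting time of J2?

0

Timeline: | J2 0-6 | J3 6-8 | J1 8-18 | J3 18-28 |
Completion: J1=18  J2=6  J3=28
Waiting(J2) = turnaround − burst = 6 − 6 = 0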